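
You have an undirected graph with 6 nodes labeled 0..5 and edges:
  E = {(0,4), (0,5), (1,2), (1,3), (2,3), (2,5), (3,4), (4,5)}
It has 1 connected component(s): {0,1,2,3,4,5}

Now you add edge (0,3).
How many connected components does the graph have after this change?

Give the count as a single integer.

Answer: 1

Derivation:
Initial component count: 1
Add (0,3): endpoints already in same component. Count unchanged: 1.
New component count: 1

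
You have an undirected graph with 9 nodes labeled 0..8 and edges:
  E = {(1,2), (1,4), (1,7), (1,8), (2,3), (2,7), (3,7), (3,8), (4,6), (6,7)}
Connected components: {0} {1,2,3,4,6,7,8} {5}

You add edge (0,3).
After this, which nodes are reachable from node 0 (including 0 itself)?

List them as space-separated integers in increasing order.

Answer: 0 1 2 3 4 6 7 8

Derivation:
Before: nodes reachable from 0: {0}
Adding (0,3): merges 0's component with another. Reachability grows.
After: nodes reachable from 0: {0,1,2,3,4,6,7,8}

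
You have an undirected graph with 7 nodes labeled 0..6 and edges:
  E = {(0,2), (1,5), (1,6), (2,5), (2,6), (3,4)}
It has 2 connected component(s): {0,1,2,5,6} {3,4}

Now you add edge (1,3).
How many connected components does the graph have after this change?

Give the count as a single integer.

Answer: 1

Derivation:
Initial component count: 2
Add (1,3): merges two components. Count decreases: 2 -> 1.
New component count: 1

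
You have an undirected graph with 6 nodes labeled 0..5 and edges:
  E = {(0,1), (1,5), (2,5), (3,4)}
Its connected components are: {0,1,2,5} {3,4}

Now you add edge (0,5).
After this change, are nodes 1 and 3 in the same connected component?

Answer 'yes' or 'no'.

Answer: no

Derivation:
Initial components: {0,1,2,5} {3,4}
Adding edge (0,5): both already in same component {0,1,2,5}. No change.
New components: {0,1,2,5} {3,4}
Are 1 and 3 in the same component? no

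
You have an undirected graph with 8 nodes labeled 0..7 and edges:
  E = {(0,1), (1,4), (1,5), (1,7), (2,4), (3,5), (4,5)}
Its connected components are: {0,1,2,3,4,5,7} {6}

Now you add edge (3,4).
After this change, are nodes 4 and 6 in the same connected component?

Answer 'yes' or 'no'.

Initial components: {0,1,2,3,4,5,7} {6}
Adding edge (3,4): both already in same component {0,1,2,3,4,5,7}. No change.
New components: {0,1,2,3,4,5,7} {6}
Are 4 and 6 in the same component? no

Answer: no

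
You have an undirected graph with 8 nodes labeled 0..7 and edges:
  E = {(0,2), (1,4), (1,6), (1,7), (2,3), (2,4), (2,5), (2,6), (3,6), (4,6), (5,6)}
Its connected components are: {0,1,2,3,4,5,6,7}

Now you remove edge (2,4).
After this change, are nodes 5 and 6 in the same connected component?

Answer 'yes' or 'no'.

Initial components: {0,1,2,3,4,5,6,7}
Removing edge (2,4): not a bridge — component count unchanged at 1.
New components: {0,1,2,3,4,5,6,7}
Are 5 and 6 in the same component? yes

Answer: yes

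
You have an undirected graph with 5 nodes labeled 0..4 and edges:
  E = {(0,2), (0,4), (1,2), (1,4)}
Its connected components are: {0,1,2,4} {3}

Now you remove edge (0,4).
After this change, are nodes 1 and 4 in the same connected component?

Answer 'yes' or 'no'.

Initial components: {0,1,2,4} {3}
Removing edge (0,4): not a bridge — component count unchanged at 2.
New components: {0,1,2,4} {3}
Are 1 and 4 in the same component? yes

Answer: yes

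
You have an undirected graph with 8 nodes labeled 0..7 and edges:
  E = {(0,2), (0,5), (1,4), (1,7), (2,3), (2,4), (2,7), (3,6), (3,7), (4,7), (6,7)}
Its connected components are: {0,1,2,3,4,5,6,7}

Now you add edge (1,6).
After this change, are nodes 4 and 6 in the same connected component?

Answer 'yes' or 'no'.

Initial components: {0,1,2,3,4,5,6,7}
Adding edge (1,6): both already in same component {0,1,2,3,4,5,6,7}. No change.
New components: {0,1,2,3,4,5,6,7}
Are 4 and 6 in the same component? yes

Answer: yes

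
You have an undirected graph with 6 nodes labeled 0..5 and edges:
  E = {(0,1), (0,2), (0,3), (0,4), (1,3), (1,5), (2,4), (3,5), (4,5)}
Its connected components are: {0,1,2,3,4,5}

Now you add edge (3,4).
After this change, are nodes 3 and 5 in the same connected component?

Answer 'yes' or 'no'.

Initial components: {0,1,2,3,4,5}
Adding edge (3,4): both already in same component {0,1,2,3,4,5}. No change.
New components: {0,1,2,3,4,5}
Are 3 and 5 in the same component? yes

Answer: yes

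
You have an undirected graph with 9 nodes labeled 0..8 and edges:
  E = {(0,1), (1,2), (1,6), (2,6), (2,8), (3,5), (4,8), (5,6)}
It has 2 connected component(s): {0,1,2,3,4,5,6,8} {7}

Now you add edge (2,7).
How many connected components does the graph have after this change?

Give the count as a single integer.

Answer: 1

Derivation:
Initial component count: 2
Add (2,7): merges two components. Count decreases: 2 -> 1.
New component count: 1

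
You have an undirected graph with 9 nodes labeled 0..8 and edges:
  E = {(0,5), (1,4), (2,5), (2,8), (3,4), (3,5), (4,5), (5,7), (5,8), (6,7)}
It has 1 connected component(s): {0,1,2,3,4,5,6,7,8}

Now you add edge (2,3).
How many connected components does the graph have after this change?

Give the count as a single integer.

Initial component count: 1
Add (2,3): endpoints already in same component. Count unchanged: 1.
New component count: 1

Answer: 1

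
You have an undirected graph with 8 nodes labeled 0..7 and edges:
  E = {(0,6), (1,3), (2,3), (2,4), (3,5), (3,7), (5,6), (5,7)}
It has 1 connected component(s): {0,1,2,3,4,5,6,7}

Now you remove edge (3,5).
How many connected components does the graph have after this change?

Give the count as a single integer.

Initial component count: 1
Remove (3,5): not a bridge. Count unchanged: 1.
  After removal, components: {0,1,2,3,4,5,6,7}
New component count: 1

Answer: 1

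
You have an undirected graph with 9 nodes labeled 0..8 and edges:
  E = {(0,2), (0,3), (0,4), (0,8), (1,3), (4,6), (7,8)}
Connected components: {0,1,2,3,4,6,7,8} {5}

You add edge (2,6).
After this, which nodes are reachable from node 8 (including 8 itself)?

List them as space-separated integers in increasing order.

Before: nodes reachable from 8: {0,1,2,3,4,6,7,8}
Adding (2,6): both endpoints already in same component. Reachability from 8 unchanged.
After: nodes reachable from 8: {0,1,2,3,4,6,7,8}

Answer: 0 1 2 3 4 6 7 8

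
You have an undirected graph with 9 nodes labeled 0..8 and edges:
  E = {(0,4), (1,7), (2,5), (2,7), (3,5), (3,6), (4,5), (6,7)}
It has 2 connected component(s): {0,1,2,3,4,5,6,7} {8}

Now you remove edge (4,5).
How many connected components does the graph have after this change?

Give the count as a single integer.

Answer: 3

Derivation:
Initial component count: 2
Remove (4,5): it was a bridge. Count increases: 2 -> 3.
  After removal, components: {0,4} {1,2,3,5,6,7} {8}
New component count: 3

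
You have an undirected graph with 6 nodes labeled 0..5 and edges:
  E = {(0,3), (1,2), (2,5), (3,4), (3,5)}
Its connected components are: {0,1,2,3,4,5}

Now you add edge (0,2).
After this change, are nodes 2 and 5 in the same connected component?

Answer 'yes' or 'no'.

Answer: yes

Derivation:
Initial components: {0,1,2,3,4,5}
Adding edge (0,2): both already in same component {0,1,2,3,4,5}. No change.
New components: {0,1,2,3,4,5}
Are 2 and 5 in the same component? yes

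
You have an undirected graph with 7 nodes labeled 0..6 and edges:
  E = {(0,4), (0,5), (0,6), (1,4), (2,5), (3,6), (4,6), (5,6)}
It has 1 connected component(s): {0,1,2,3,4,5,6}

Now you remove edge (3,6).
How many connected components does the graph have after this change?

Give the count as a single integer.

Answer: 2

Derivation:
Initial component count: 1
Remove (3,6): it was a bridge. Count increases: 1 -> 2.
  After removal, components: {0,1,2,4,5,6} {3}
New component count: 2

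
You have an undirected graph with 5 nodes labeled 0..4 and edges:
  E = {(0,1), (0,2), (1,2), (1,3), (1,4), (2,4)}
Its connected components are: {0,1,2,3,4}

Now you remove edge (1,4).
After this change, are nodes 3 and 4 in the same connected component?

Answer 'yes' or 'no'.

Initial components: {0,1,2,3,4}
Removing edge (1,4): not a bridge — component count unchanged at 1.
New components: {0,1,2,3,4}
Are 3 and 4 in the same component? yes

Answer: yes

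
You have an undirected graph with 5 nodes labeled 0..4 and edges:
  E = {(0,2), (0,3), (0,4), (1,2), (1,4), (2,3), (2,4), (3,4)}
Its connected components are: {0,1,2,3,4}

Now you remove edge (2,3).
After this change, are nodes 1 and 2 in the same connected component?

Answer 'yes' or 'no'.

Answer: yes

Derivation:
Initial components: {0,1,2,3,4}
Removing edge (2,3): not a bridge — component count unchanged at 1.
New components: {0,1,2,3,4}
Are 1 and 2 in the same component? yes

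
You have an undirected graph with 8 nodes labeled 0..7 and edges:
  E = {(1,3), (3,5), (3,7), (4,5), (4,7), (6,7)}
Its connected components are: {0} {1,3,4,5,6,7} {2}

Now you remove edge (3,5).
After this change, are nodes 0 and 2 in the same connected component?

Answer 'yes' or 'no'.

Answer: no

Derivation:
Initial components: {0} {1,3,4,5,6,7} {2}
Removing edge (3,5): not a bridge — component count unchanged at 3.
New components: {0} {1,3,4,5,6,7} {2}
Are 0 and 2 in the same component? no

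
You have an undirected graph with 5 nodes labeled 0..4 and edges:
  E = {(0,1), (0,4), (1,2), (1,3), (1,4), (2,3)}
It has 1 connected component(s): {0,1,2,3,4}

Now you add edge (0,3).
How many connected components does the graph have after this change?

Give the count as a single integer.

Answer: 1

Derivation:
Initial component count: 1
Add (0,3): endpoints already in same component. Count unchanged: 1.
New component count: 1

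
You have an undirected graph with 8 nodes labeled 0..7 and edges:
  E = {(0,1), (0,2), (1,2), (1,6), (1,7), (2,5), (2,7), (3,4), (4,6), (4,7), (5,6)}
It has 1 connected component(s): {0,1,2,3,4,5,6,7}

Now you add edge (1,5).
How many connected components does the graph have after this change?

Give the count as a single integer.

Initial component count: 1
Add (1,5): endpoints already in same component. Count unchanged: 1.
New component count: 1

Answer: 1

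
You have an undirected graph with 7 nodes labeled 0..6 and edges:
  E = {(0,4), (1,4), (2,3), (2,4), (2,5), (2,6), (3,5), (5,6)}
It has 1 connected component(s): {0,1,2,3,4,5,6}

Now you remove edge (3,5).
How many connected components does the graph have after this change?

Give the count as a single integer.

Initial component count: 1
Remove (3,5): not a bridge. Count unchanged: 1.
  After removal, components: {0,1,2,3,4,5,6}
New component count: 1

Answer: 1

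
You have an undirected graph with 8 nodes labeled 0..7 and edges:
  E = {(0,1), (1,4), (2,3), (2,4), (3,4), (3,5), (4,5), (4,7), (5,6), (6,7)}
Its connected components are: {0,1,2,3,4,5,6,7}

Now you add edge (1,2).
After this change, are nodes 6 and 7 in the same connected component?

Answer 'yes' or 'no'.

Answer: yes

Derivation:
Initial components: {0,1,2,3,4,5,6,7}
Adding edge (1,2): both already in same component {0,1,2,3,4,5,6,7}. No change.
New components: {0,1,2,3,4,5,6,7}
Are 6 and 7 in the same component? yes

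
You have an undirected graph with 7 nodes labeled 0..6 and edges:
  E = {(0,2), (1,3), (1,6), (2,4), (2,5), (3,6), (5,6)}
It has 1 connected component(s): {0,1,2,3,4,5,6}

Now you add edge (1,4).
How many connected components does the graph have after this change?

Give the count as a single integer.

Initial component count: 1
Add (1,4): endpoints already in same component. Count unchanged: 1.
New component count: 1

Answer: 1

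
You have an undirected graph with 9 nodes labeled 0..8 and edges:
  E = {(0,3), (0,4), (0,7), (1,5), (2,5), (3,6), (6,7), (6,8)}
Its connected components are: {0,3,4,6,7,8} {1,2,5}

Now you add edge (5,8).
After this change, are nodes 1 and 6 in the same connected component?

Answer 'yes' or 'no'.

Answer: yes

Derivation:
Initial components: {0,3,4,6,7,8} {1,2,5}
Adding edge (5,8): merges {1,2,5} and {0,3,4,6,7,8}.
New components: {0,1,2,3,4,5,6,7,8}
Are 1 and 6 in the same component? yes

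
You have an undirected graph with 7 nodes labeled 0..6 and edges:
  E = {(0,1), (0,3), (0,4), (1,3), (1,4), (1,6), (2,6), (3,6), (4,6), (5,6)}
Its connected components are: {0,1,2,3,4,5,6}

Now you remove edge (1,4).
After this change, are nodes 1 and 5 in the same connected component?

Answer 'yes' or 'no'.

Initial components: {0,1,2,3,4,5,6}
Removing edge (1,4): not a bridge — component count unchanged at 1.
New components: {0,1,2,3,4,5,6}
Are 1 and 5 in the same component? yes

Answer: yes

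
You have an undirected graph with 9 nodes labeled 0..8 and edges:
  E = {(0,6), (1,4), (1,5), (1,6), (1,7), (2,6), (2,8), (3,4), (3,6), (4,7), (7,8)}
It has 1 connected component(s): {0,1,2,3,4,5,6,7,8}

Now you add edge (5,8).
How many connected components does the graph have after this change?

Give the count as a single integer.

Answer: 1

Derivation:
Initial component count: 1
Add (5,8): endpoints already in same component. Count unchanged: 1.
New component count: 1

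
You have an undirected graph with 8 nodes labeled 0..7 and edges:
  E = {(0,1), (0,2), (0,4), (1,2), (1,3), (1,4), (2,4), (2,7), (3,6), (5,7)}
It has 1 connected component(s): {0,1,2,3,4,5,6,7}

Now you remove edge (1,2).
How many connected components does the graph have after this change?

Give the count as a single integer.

Answer: 1

Derivation:
Initial component count: 1
Remove (1,2): not a bridge. Count unchanged: 1.
  After removal, components: {0,1,2,3,4,5,6,7}
New component count: 1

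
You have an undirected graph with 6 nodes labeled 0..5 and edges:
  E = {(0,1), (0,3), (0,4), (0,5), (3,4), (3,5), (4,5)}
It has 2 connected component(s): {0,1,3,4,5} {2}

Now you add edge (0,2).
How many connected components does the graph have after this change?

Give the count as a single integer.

Initial component count: 2
Add (0,2): merges two components. Count decreases: 2 -> 1.
New component count: 1

Answer: 1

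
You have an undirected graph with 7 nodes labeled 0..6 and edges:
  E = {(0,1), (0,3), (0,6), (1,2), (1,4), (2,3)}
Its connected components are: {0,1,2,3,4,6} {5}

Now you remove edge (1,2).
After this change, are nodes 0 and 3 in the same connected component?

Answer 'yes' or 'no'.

Answer: yes

Derivation:
Initial components: {0,1,2,3,4,6} {5}
Removing edge (1,2): not a bridge — component count unchanged at 2.
New components: {0,1,2,3,4,6} {5}
Are 0 and 3 in the same component? yes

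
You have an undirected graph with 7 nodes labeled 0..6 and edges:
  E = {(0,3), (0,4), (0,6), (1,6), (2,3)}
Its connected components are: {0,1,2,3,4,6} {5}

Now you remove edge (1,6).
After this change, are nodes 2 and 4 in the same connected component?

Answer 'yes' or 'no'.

Answer: yes

Derivation:
Initial components: {0,1,2,3,4,6} {5}
Removing edge (1,6): it was a bridge — component count 2 -> 3.
New components: {0,2,3,4,6} {1} {5}
Are 2 and 4 in the same component? yes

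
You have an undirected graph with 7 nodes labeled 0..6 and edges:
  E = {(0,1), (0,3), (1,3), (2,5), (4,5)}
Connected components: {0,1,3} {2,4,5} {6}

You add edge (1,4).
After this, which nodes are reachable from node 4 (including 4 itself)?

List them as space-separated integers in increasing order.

Before: nodes reachable from 4: {2,4,5}
Adding (1,4): merges 4's component with another. Reachability grows.
After: nodes reachable from 4: {0,1,2,3,4,5}

Answer: 0 1 2 3 4 5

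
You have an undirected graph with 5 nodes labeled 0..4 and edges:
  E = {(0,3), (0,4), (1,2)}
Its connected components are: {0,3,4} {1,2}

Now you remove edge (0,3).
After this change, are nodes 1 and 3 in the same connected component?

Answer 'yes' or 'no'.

Answer: no

Derivation:
Initial components: {0,3,4} {1,2}
Removing edge (0,3): it was a bridge — component count 2 -> 3.
New components: {0,4} {1,2} {3}
Are 1 and 3 in the same component? no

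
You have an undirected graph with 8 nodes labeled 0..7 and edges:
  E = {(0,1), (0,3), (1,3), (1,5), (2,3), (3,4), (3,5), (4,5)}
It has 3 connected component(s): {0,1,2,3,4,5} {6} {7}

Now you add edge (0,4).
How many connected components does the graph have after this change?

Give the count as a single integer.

Answer: 3

Derivation:
Initial component count: 3
Add (0,4): endpoints already in same component. Count unchanged: 3.
New component count: 3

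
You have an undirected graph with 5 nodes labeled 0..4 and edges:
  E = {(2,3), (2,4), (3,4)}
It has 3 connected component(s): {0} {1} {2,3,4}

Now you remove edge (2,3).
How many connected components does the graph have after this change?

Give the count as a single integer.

Initial component count: 3
Remove (2,3): not a bridge. Count unchanged: 3.
  After removal, components: {0} {1} {2,3,4}
New component count: 3

Answer: 3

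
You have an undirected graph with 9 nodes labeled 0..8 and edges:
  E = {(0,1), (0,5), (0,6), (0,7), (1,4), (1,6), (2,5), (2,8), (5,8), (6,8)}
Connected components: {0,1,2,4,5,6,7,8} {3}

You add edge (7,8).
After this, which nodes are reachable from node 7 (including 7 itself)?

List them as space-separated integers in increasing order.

Before: nodes reachable from 7: {0,1,2,4,5,6,7,8}
Adding (7,8): both endpoints already in same component. Reachability from 7 unchanged.
After: nodes reachable from 7: {0,1,2,4,5,6,7,8}

Answer: 0 1 2 4 5 6 7 8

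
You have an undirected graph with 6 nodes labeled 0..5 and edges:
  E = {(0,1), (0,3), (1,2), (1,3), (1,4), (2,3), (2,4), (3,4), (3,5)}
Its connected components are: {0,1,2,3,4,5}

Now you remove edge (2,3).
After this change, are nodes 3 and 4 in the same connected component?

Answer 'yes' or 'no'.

Initial components: {0,1,2,3,4,5}
Removing edge (2,3): not a bridge — component count unchanged at 1.
New components: {0,1,2,3,4,5}
Are 3 and 4 in the same component? yes

Answer: yes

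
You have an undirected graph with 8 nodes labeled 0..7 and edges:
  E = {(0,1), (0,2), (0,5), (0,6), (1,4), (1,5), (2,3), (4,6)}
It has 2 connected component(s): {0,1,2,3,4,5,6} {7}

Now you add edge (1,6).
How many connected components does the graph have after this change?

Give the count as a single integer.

Initial component count: 2
Add (1,6): endpoints already in same component. Count unchanged: 2.
New component count: 2

Answer: 2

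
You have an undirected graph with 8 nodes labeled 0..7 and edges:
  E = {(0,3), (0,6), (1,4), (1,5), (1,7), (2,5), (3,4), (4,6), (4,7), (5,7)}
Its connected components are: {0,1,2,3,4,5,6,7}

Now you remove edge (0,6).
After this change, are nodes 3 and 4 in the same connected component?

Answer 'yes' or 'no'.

Initial components: {0,1,2,3,4,5,6,7}
Removing edge (0,6): not a bridge — component count unchanged at 1.
New components: {0,1,2,3,4,5,6,7}
Are 3 and 4 in the same component? yes

Answer: yes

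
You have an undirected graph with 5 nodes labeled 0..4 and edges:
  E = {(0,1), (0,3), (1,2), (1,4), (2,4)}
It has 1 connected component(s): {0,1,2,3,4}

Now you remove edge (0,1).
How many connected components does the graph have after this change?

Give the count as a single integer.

Initial component count: 1
Remove (0,1): it was a bridge. Count increases: 1 -> 2.
  After removal, components: {0,3} {1,2,4}
New component count: 2

Answer: 2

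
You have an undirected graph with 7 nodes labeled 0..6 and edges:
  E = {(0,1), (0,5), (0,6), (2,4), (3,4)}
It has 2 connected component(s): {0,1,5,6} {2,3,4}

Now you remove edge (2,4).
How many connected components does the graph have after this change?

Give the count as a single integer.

Answer: 3

Derivation:
Initial component count: 2
Remove (2,4): it was a bridge. Count increases: 2 -> 3.
  After removal, components: {0,1,5,6} {2} {3,4}
New component count: 3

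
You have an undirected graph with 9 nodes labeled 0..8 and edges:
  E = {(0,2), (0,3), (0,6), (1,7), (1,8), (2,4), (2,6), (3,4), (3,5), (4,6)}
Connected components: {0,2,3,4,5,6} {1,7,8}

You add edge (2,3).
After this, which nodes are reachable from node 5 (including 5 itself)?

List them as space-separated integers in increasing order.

Answer: 0 2 3 4 5 6

Derivation:
Before: nodes reachable from 5: {0,2,3,4,5,6}
Adding (2,3): both endpoints already in same component. Reachability from 5 unchanged.
After: nodes reachable from 5: {0,2,3,4,5,6}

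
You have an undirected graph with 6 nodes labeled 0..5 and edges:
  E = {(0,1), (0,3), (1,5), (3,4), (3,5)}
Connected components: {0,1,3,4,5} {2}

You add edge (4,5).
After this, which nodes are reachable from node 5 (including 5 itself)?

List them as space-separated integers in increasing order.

Before: nodes reachable from 5: {0,1,3,4,5}
Adding (4,5): both endpoints already in same component. Reachability from 5 unchanged.
After: nodes reachable from 5: {0,1,3,4,5}

Answer: 0 1 3 4 5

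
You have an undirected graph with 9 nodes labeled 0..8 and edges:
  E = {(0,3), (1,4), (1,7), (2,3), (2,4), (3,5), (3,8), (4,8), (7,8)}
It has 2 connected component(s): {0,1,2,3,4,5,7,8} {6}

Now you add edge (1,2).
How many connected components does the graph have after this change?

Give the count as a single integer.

Initial component count: 2
Add (1,2): endpoints already in same component. Count unchanged: 2.
New component count: 2

Answer: 2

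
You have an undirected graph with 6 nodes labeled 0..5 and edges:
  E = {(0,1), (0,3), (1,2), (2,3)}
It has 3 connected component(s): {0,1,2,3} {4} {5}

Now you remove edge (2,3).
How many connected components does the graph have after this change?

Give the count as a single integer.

Initial component count: 3
Remove (2,3): not a bridge. Count unchanged: 3.
  After removal, components: {0,1,2,3} {4} {5}
New component count: 3

Answer: 3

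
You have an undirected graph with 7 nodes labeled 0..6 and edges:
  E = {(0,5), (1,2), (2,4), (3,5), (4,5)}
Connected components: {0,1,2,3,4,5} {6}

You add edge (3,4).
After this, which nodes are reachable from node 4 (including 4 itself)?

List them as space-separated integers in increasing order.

Answer: 0 1 2 3 4 5

Derivation:
Before: nodes reachable from 4: {0,1,2,3,4,5}
Adding (3,4): both endpoints already in same component. Reachability from 4 unchanged.
After: nodes reachable from 4: {0,1,2,3,4,5}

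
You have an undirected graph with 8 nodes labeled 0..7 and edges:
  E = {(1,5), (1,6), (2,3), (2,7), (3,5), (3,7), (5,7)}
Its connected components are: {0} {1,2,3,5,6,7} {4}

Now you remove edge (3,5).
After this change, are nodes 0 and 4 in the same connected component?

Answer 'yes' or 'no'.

Initial components: {0} {1,2,3,5,6,7} {4}
Removing edge (3,5): not a bridge — component count unchanged at 3.
New components: {0} {1,2,3,5,6,7} {4}
Are 0 and 4 in the same component? no

Answer: no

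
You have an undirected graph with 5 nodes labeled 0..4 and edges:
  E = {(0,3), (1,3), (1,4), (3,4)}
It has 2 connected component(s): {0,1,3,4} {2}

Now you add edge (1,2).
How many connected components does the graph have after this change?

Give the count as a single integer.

Answer: 1

Derivation:
Initial component count: 2
Add (1,2): merges two components. Count decreases: 2 -> 1.
New component count: 1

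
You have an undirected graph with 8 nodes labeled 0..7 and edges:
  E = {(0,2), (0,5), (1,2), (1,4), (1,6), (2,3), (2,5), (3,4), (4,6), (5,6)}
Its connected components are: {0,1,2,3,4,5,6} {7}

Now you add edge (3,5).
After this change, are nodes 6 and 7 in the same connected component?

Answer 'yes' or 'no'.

Answer: no

Derivation:
Initial components: {0,1,2,3,4,5,6} {7}
Adding edge (3,5): both already in same component {0,1,2,3,4,5,6}. No change.
New components: {0,1,2,3,4,5,6} {7}
Are 6 and 7 in the same component? no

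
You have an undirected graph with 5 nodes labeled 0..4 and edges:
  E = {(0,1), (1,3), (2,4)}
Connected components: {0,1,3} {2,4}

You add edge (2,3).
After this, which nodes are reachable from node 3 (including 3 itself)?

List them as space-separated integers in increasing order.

Answer: 0 1 2 3 4

Derivation:
Before: nodes reachable from 3: {0,1,3}
Adding (2,3): merges 3's component with another. Reachability grows.
After: nodes reachable from 3: {0,1,2,3,4}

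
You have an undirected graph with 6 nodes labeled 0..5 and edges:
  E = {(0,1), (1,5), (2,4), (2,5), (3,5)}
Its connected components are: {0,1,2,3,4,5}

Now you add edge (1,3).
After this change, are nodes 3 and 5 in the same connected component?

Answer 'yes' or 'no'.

Initial components: {0,1,2,3,4,5}
Adding edge (1,3): both already in same component {0,1,2,3,4,5}. No change.
New components: {0,1,2,3,4,5}
Are 3 and 5 in the same component? yes

Answer: yes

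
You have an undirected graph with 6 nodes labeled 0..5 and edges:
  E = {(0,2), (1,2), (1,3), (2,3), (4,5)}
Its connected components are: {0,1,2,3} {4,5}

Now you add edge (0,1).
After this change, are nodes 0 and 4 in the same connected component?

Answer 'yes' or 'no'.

Answer: no

Derivation:
Initial components: {0,1,2,3} {4,5}
Adding edge (0,1): both already in same component {0,1,2,3}. No change.
New components: {0,1,2,3} {4,5}
Are 0 and 4 in the same component? no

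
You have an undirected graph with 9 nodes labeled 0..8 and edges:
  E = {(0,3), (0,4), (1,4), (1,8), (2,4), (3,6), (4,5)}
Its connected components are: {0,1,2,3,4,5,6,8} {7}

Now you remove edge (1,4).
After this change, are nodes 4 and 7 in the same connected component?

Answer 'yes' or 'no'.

Answer: no

Derivation:
Initial components: {0,1,2,3,4,5,6,8} {7}
Removing edge (1,4): it was a bridge — component count 2 -> 3.
New components: {0,2,3,4,5,6} {1,8} {7}
Are 4 and 7 in the same component? no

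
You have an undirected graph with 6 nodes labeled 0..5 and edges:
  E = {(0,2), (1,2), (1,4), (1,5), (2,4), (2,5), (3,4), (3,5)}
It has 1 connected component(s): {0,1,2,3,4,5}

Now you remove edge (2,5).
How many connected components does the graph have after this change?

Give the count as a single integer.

Initial component count: 1
Remove (2,5): not a bridge. Count unchanged: 1.
  After removal, components: {0,1,2,3,4,5}
New component count: 1

Answer: 1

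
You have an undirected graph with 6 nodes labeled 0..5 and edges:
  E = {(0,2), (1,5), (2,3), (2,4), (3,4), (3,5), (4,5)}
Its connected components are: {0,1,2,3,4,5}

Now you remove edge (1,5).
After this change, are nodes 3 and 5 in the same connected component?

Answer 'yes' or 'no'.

Answer: yes

Derivation:
Initial components: {0,1,2,3,4,5}
Removing edge (1,5): it was a bridge — component count 1 -> 2.
New components: {0,2,3,4,5} {1}
Are 3 and 5 in the same component? yes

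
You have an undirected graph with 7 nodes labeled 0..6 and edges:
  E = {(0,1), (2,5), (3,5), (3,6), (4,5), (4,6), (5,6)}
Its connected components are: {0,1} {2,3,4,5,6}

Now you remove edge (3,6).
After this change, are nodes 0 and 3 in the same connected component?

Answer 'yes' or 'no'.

Initial components: {0,1} {2,3,4,5,6}
Removing edge (3,6): not a bridge — component count unchanged at 2.
New components: {0,1} {2,3,4,5,6}
Are 0 and 3 in the same component? no

Answer: no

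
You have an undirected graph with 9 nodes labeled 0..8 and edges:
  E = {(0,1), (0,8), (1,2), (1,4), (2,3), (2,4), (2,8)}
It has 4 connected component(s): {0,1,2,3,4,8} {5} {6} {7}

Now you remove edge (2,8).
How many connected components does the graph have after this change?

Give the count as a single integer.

Initial component count: 4
Remove (2,8): not a bridge. Count unchanged: 4.
  After removal, components: {0,1,2,3,4,8} {5} {6} {7}
New component count: 4

Answer: 4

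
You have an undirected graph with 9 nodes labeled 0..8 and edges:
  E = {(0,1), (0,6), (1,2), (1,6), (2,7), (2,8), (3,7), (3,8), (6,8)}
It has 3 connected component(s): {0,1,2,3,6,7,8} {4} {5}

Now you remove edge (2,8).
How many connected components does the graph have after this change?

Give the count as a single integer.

Initial component count: 3
Remove (2,8): not a bridge. Count unchanged: 3.
  After removal, components: {0,1,2,3,6,7,8} {4} {5}
New component count: 3

Answer: 3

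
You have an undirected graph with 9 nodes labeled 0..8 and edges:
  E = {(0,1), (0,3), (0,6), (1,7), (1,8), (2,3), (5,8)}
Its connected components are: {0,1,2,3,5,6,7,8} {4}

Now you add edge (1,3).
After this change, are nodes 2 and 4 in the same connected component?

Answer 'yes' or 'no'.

Initial components: {0,1,2,3,5,6,7,8} {4}
Adding edge (1,3): both already in same component {0,1,2,3,5,6,7,8}. No change.
New components: {0,1,2,3,5,6,7,8} {4}
Are 2 and 4 in the same component? no

Answer: no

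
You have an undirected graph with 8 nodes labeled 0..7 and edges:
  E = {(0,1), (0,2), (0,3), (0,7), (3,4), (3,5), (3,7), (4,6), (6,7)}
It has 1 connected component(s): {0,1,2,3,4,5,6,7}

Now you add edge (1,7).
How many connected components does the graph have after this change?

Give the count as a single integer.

Answer: 1

Derivation:
Initial component count: 1
Add (1,7): endpoints already in same component. Count unchanged: 1.
New component count: 1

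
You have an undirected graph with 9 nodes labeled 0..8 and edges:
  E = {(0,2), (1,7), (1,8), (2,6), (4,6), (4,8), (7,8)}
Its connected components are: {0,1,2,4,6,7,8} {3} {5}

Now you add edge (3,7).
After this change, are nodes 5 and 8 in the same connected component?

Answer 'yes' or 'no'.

Initial components: {0,1,2,4,6,7,8} {3} {5}
Adding edge (3,7): merges {3} and {0,1,2,4,6,7,8}.
New components: {0,1,2,3,4,6,7,8} {5}
Are 5 and 8 in the same component? no

Answer: no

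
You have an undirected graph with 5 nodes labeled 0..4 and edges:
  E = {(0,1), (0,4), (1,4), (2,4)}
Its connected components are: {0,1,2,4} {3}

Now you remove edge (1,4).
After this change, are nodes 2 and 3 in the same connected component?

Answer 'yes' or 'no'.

Initial components: {0,1,2,4} {3}
Removing edge (1,4): not a bridge — component count unchanged at 2.
New components: {0,1,2,4} {3}
Are 2 and 3 in the same component? no

Answer: no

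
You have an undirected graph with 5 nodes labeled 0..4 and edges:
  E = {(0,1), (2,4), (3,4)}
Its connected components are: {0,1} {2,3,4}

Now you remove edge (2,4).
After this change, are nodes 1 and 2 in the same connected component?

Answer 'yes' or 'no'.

Initial components: {0,1} {2,3,4}
Removing edge (2,4): it was a bridge — component count 2 -> 3.
New components: {0,1} {2} {3,4}
Are 1 and 2 in the same component? no

Answer: no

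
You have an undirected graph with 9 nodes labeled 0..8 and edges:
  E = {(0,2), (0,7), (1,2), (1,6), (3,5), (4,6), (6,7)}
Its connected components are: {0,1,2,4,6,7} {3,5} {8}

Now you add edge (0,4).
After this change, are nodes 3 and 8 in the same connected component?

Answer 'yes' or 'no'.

Answer: no

Derivation:
Initial components: {0,1,2,4,6,7} {3,5} {8}
Adding edge (0,4): both already in same component {0,1,2,4,6,7}. No change.
New components: {0,1,2,4,6,7} {3,5} {8}
Are 3 and 8 in the same component? no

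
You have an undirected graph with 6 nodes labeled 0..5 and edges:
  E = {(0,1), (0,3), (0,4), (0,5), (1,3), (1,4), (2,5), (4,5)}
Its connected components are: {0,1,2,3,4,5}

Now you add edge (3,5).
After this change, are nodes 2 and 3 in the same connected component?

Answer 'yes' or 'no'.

Answer: yes

Derivation:
Initial components: {0,1,2,3,4,5}
Adding edge (3,5): both already in same component {0,1,2,3,4,5}. No change.
New components: {0,1,2,3,4,5}
Are 2 and 3 in the same component? yes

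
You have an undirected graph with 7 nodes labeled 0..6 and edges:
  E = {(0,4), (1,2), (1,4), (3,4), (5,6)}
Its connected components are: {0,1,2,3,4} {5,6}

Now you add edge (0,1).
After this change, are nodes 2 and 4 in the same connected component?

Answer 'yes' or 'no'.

Initial components: {0,1,2,3,4} {5,6}
Adding edge (0,1): both already in same component {0,1,2,3,4}. No change.
New components: {0,1,2,3,4} {5,6}
Are 2 and 4 in the same component? yes

Answer: yes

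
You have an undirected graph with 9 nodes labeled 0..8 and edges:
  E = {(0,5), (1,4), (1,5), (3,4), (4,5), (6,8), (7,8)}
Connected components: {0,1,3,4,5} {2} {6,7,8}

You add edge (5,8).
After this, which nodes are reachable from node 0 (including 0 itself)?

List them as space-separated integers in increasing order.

Answer: 0 1 3 4 5 6 7 8

Derivation:
Before: nodes reachable from 0: {0,1,3,4,5}
Adding (5,8): merges 0's component with another. Reachability grows.
After: nodes reachable from 0: {0,1,3,4,5,6,7,8}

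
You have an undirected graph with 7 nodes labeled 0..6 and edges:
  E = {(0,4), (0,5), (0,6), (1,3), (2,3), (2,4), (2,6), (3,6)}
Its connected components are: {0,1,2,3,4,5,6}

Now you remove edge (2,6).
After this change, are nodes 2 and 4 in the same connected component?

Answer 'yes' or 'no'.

Answer: yes

Derivation:
Initial components: {0,1,2,3,4,5,6}
Removing edge (2,6): not a bridge — component count unchanged at 1.
New components: {0,1,2,3,4,5,6}
Are 2 and 4 in the same component? yes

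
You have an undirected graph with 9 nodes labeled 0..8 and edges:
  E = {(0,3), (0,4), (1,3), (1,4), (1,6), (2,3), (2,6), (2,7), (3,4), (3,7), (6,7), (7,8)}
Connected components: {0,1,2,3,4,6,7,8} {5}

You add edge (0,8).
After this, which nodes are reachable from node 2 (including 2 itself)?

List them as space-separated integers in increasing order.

Before: nodes reachable from 2: {0,1,2,3,4,6,7,8}
Adding (0,8): both endpoints already in same component. Reachability from 2 unchanged.
After: nodes reachable from 2: {0,1,2,3,4,6,7,8}

Answer: 0 1 2 3 4 6 7 8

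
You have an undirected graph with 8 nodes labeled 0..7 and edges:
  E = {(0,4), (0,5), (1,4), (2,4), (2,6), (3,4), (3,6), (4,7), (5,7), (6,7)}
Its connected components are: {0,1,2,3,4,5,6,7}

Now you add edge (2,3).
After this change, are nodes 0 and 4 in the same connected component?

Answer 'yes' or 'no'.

Answer: yes

Derivation:
Initial components: {0,1,2,3,4,5,6,7}
Adding edge (2,3): both already in same component {0,1,2,3,4,5,6,7}. No change.
New components: {0,1,2,3,4,5,6,7}
Are 0 and 4 in the same component? yes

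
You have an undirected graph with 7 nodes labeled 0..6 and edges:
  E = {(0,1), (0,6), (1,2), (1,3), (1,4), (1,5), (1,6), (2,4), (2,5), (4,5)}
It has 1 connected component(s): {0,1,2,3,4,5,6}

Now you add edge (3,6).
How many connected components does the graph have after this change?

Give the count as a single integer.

Answer: 1

Derivation:
Initial component count: 1
Add (3,6): endpoints already in same component. Count unchanged: 1.
New component count: 1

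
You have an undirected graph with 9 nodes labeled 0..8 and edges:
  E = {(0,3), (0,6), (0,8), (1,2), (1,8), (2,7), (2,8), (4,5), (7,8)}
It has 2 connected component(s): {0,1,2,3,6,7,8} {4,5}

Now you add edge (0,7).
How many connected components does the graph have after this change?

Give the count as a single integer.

Initial component count: 2
Add (0,7): endpoints already in same component. Count unchanged: 2.
New component count: 2

Answer: 2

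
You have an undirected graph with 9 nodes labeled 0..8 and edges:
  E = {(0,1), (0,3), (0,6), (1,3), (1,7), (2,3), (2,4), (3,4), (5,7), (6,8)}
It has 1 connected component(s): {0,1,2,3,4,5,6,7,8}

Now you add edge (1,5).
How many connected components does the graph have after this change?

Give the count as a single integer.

Initial component count: 1
Add (1,5): endpoints already in same component. Count unchanged: 1.
New component count: 1

Answer: 1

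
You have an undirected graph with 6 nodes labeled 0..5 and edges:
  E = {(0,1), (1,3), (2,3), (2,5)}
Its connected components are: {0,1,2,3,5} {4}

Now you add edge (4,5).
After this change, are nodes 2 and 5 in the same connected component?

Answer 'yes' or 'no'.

Initial components: {0,1,2,3,5} {4}
Adding edge (4,5): merges {4} and {0,1,2,3,5}.
New components: {0,1,2,3,4,5}
Are 2 and 5 in the same component? yes

Answer: yes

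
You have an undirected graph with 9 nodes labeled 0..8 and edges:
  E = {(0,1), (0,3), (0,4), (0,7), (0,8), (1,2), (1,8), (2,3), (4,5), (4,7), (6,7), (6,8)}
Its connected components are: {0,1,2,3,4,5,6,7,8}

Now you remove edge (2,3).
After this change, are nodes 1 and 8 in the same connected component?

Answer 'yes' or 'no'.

Answer: yes

Derivation:
Initial components: {0,1,2,3,4,5,6,7,8}
Removing edge (2,3): not a bridge — component count unchanged at 1.
New components: {0,1,2,3,4,5,6,7,8}
Are 1 and 8 in the same component? yes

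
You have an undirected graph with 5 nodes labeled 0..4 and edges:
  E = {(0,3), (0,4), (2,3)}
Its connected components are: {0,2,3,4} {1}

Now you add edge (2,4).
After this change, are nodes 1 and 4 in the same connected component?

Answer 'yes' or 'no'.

Initial components: {0,2,3,4} {1}
Adding edge (2,4): both already in same component {0,2,3,4}. No change.
New components: {0,2,3,4} {1}
Are 1 and 4 in the same component? no

Answer: no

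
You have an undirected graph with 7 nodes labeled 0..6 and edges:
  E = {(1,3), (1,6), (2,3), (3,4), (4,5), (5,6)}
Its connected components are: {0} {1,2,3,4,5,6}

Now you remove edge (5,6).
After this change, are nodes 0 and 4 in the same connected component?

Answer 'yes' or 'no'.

Initial components: {0} {1,2,3,4,5,6}
Removing edge (5,6): not a bridge — component count unchanged at 2.
New components: {0} {1,2,3,4,5,6}
Are 0 and 4 in the same component? no

Answer: no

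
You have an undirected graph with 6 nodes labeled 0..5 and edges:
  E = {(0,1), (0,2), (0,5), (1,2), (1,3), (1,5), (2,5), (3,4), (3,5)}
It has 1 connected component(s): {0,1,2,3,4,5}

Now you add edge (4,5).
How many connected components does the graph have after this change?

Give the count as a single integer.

Initial component count: 1
Add (4,5): endpoints already in same component. Count unchanged: 1.
New component count: 1

Answer: 1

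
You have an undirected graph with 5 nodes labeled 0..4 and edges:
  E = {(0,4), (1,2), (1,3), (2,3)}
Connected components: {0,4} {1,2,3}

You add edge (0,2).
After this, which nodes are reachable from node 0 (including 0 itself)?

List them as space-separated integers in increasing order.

Answer: 0 1 2 3 4

Derivation:
Before: nodes reachable from 0: {0,4}
Adding (0,2): merges 0's component with another. Reachability grows.
After: nodes reachable from 0: {0,1,2,3,4}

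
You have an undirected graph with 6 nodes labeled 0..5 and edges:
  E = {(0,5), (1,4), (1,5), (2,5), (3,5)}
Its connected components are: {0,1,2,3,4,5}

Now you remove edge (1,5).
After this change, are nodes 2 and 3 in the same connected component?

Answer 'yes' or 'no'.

Initial components: {0,1,2,3,4,5}
Removing edge (1,5): it was a bridge — component count 1 -> 2.
New components: {0,2,3,5} {1,4}
Are 2 and 3 in the same component? yes

Answer: yes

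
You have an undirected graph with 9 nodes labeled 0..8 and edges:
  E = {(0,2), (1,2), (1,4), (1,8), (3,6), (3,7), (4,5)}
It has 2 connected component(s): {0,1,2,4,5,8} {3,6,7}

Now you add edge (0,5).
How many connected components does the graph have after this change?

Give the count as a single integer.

Answer: 2

Derivation:
Initial component count: 2
Add (0,5): endpoints already in same component. Count unchanged: 2.
New component count: 2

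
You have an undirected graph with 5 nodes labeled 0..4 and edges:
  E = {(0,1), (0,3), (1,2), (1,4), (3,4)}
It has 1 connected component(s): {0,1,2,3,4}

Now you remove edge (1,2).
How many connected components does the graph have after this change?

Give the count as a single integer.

Initial component count: 1
Remove (1,2): it was a bridge. Count increases: 1 -> 2.
  After removal, components: {0,1,3,4} {2}
New component count: 2

Answer: 2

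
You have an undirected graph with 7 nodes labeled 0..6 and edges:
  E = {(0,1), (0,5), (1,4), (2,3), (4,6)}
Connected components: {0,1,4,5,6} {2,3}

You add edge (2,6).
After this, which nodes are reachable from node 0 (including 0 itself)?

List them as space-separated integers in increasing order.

Answer: 0 1 2 3 4 5 6

Derivation:
Before: nodes reachable from 0: {0,1,4,5,6}
Adding (2,6): merges 0's component with another. Reachability grows.
After: nodes reachable from 0: {0,1,2,3,4,5,6}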